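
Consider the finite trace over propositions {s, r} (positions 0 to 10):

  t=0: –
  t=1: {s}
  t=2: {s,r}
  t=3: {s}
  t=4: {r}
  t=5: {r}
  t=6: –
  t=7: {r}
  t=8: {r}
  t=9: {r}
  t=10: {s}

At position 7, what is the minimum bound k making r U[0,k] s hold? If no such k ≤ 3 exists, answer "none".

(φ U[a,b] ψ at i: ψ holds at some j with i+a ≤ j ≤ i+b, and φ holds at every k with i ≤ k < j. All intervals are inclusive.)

Need earliest j ≥ 7 with s, and r at every k in [7,j-1].
  j=7: rhs fails.
  j=8: rhs fails.
  j=9: rhs fails.
  j=10: rhs holds; lhs holds on [7,9]. k = 3.

3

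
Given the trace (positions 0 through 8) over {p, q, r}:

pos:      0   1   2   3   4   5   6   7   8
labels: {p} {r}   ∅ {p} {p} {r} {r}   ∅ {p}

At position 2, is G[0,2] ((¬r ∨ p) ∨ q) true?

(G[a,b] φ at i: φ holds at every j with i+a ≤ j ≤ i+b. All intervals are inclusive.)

Check ((¬r ∨ p) ∨ q) at every j in [2,4]:
  j=2: true
  j=3: true
  j=4: true
All positions satisfy it → formula holds.

Holds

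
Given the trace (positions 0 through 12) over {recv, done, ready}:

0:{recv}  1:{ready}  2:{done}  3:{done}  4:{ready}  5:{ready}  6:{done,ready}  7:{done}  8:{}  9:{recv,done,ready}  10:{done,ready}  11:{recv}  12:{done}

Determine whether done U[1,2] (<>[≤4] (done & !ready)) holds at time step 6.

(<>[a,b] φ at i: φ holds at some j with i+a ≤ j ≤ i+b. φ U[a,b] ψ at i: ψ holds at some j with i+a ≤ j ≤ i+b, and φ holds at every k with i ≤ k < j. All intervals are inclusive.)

True

Need some j in [7,8] with <>[≤4] (done & !ready), and done at every k in [6,j-1].
  j=7: <>[≤4] (done & !ready) holds; done holds at every k in [6,6] → satisfied.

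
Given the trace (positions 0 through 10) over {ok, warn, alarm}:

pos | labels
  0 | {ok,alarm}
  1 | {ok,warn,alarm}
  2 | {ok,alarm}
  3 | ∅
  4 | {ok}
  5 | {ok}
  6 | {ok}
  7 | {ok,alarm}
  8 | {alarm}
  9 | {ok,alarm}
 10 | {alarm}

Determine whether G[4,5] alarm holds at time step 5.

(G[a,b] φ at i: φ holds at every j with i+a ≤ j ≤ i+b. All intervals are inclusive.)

Check alarm at every j in [9,10]:
  j=9: true
  j=10: true
All positions satisfy it → formula holds.

True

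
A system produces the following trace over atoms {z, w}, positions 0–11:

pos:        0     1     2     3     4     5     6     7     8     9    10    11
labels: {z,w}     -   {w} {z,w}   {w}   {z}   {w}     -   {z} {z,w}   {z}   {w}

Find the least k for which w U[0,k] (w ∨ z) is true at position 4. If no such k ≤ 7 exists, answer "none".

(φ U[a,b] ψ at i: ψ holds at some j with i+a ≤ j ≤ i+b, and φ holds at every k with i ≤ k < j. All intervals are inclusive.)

0

Need earliest j ≥ 4 with (w ∨ z), and w at every k in [4,j-1].
  j=4: rhs holds (empty prefix). k = 0.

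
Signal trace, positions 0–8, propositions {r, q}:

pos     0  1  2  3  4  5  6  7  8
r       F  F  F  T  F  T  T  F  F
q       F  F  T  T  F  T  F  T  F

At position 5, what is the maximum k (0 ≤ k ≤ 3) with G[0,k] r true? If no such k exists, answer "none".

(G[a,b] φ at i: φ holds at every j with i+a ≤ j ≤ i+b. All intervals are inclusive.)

r must hold from j=5 onward; find where it first fails.
  j=5: holds
  j=6: holds
  j=7: fails
Holds on [5,6], so largest k = 1.

1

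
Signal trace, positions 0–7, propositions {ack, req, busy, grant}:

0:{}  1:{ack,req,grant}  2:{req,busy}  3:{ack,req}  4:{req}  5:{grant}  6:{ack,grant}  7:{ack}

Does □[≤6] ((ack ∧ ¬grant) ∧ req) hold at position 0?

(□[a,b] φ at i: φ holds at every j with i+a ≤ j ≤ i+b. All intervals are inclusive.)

No

Check ((ack ∧ ¬grant) ∧ req) at every j in [0,6]:
  j=0: false
  j=1: false
  j=2: false
  j=3: true
  j=4: false
  j=5: false
  j=6: false
Fails at j=0 → formula fails.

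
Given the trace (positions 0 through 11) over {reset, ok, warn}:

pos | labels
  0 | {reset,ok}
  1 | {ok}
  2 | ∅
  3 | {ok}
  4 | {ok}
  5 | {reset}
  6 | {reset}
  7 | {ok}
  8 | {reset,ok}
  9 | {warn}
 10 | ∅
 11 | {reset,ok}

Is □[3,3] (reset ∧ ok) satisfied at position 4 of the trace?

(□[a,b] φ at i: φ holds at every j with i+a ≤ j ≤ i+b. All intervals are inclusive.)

Does not hold

Check (reset ∧ ok) at every j in [7,7]:
  j=7: false
Fails at j=7 → formula fails.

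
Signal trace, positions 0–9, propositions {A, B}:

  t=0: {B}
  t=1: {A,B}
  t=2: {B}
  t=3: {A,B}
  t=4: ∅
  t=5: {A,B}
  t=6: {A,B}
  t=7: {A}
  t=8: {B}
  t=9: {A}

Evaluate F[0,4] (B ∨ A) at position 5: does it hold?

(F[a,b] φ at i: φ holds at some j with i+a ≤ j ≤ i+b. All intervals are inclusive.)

Check (B ∨ A) at each j in [5,9]:
  j=5: true
  j=6: true
  j=7: true
  j=8: true
  j=9: true
Found at j=5 → formula holds.

Holds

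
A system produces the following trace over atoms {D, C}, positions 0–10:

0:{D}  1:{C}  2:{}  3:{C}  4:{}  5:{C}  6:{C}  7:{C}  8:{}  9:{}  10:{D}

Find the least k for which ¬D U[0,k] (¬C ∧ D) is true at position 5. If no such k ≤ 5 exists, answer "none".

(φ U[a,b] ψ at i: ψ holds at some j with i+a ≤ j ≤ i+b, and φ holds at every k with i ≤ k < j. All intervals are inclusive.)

Need earliest j ≥ 5 with (¬C ∧ D), and ¬D at every k in [5,j-1].
  j=5: rhs fails.
  j=6: rhs fails.
  j=7: rhs fails.
  j=8: rhs fails.
  j=9: rhs fails.
  j=10: rhs holds; lhs holds on [5,9]. k = 5.

5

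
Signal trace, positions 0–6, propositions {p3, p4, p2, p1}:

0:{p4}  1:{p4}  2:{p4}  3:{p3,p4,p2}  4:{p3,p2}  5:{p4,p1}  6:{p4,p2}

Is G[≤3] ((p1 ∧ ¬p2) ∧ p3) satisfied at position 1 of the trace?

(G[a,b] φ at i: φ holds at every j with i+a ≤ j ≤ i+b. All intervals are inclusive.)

No

Check ((p1 ∧ ¬p2) ∧ p3) at every j in [1,4]:
  j=1: false
  j=2: false
  j=3: false
  j=4: false
Fails at j=1 → formula fails.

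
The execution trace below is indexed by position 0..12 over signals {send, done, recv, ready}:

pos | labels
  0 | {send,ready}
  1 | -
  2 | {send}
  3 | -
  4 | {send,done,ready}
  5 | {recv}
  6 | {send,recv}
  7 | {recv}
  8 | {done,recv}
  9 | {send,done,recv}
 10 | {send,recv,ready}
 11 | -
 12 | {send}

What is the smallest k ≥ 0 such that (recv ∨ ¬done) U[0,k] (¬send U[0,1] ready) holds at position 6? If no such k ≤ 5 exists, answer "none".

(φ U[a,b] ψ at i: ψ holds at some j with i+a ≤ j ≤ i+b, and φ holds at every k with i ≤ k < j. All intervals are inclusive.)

Need earliest j ≥ 6 with (¬send U[0,1] ready), and (recv ∨ ¬done) at every k in [6,j-1].
  j=6: rhs fails.
  j=7: rhs fails.
  j=8: rhs fails.
  j=9: rhs fails.
  j=10: rhs holds; lhs holds on [6,9]. k = 4.

4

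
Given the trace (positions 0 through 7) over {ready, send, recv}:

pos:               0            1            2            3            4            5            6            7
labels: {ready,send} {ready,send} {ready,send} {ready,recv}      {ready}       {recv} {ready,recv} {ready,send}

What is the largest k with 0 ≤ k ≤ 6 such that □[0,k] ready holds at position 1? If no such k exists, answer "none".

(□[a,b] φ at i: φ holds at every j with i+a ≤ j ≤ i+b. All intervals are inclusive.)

3

ready must hold from j=1 onward; find where it first fails.
  j=1: holds
  j=2: holds
  j=3: holds
  j=4: holds
  j=5: fails
Holds on [1,4], so largest k = 3.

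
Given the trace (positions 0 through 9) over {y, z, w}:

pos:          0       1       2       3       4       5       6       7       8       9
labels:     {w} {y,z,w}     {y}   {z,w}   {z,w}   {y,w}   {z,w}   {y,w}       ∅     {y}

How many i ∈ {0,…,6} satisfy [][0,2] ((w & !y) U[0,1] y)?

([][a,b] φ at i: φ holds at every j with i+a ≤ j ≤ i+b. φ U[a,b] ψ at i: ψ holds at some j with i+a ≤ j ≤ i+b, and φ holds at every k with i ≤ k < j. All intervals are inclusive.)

3

Evaluate at each i in [0,6]:
  i=0: ✓ (all of [0,2])
  i=1: ✗ (fails at j=3)
  i=2: ✗ (fails at j=3)
  i=3: ✗ (fails at j=3)
  i=4: ✓ (all of [4,6])
  i=5: ✓ (all of [5,7])
  i=6: ✗ (fails at j=8)
Positions where it holds: {0, 4, 5} → 3.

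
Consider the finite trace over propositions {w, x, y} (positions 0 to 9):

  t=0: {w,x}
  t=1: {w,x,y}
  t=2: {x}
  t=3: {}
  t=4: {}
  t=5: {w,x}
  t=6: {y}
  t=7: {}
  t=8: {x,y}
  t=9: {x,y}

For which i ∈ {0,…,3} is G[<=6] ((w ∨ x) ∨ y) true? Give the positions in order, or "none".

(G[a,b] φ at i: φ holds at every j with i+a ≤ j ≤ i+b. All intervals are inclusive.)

none

Evaluate at each i in [0,3]:
  i=0: ✗ (fails at j=3)
  i=1: ✗ (fails at j=3)
  i=2: ✗ (fails at j=3)
  i=3: ✗ (fails at j=3)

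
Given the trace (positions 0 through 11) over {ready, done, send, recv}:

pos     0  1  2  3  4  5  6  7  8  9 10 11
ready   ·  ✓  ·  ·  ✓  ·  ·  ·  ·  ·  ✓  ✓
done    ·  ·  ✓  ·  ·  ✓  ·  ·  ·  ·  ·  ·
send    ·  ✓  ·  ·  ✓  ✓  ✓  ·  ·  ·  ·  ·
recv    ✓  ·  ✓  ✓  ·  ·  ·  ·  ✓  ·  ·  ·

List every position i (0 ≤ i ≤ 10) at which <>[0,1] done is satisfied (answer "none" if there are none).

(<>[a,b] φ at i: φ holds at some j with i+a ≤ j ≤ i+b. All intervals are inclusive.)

1, 2, 4, 5

Evaluate at each i in [0,10]:
  i=0: ✗ (none in [0,1])
  i=1: ✓ (witness j=2)
  i=2: ✓ (witness j=2)
  i=3: ✗ (none in [3,4])
  i=4: ✓ (witness j=5)
  i=5: ✓ (witness j=5)
  i=6: ✗ (none in [6,7])
  i=7: ✗ (none in [7,8])
  i=8: ✗ (none in [8,9])
  i=9: ✗ (none in [9,10])
  i=10: ✗ (none in [10,11])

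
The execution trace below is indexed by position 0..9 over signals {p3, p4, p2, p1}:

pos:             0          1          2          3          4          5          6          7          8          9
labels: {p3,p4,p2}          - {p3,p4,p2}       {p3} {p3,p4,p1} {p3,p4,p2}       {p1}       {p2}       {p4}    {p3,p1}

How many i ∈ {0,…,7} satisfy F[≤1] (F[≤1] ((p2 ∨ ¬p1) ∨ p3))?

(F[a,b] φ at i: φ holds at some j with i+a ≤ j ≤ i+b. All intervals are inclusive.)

8

Evaluate at each i in [0,7]:
  i=0: ✓ (witness j=0)
  i=1: ✓ (witness j=1)
  i=2: ✓ (witness j=2)
  i=3: ✓ (witness j=3)
  i=4: ✓ (witness j=4)
  i=5: ✓ (witness j=5)
  i=6: ✓ (witness j=6)
  i=7: ✓ (witness j=7)
Positions where it holds: {0, 1, 2, 3, 4, 5, 6, 7} → 8.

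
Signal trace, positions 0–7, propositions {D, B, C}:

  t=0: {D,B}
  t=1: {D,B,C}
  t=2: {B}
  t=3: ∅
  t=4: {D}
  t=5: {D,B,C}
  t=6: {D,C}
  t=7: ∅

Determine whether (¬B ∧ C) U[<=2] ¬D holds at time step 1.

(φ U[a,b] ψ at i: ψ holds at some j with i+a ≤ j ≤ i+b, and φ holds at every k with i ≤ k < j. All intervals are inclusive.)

Need some j in [1,3] with ¬D, and (¬B ∧ C) at every k in [1,j-1].
  j=1: ¬D false.
  j=2: ¬D holds, but (¬B ∧ C) fails at k=1 → not this j.
  j=3: ¬D holds, but (¬B ∧ C) fails at k=1 → not this j.
No j in the window works → until fails.

No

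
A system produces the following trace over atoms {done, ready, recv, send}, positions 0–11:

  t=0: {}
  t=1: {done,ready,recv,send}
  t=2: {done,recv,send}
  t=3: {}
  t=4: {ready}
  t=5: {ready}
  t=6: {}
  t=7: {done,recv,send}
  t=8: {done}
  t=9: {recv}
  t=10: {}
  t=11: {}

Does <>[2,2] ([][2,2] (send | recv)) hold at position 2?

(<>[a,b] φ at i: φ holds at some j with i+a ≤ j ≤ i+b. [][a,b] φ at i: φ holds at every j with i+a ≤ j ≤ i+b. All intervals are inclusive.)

Check [][2,2] (send | recv) at each j in [4,4]:
  j=4: fails at 6
No position in the window satisfies it → formula fails.

False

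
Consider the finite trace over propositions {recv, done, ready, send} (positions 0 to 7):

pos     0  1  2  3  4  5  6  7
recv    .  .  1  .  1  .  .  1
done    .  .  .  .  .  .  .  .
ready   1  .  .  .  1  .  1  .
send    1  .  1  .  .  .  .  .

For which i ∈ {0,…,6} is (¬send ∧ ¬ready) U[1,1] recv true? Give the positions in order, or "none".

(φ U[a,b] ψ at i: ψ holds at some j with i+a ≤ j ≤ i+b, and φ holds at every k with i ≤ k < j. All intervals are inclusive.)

1, 3

Evaluate at each i in [0,6]:
  i=0: ✗ (no rhs in [1,1])
  i=1: ✓ (rhs at j=2; lhs holds on [1,1])
  i=2: ✗ (no rhs in [3,3])
  i=3: ✓ (rhs at j=4; lhs holds on [3,3])
  i=4: ✗ (no rhs in [5,5])
  i=5: ✗ (no rhs in [6,6])
  i=6: ✗ (lhs fails at k=6 before rhs at j=7)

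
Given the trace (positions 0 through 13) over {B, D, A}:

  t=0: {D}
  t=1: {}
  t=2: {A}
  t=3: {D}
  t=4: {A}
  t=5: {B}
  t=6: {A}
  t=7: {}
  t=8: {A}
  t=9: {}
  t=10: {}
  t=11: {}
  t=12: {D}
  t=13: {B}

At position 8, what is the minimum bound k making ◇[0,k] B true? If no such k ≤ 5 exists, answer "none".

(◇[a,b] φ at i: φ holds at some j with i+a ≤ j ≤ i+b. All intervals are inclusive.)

5

Scan j = 8,9,… for B:
  j=8: fails
  j=9: fails
  j=10: fails
  j=11: fails
  j=12: fails
  j=13: holds
First hit at j=13, so smallest k = 13-8 = 5.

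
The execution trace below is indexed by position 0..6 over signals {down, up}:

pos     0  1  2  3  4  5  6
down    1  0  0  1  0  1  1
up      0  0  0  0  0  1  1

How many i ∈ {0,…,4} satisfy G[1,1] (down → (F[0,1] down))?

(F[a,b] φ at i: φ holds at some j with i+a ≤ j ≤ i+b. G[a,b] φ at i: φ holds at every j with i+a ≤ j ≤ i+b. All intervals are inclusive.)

Evaluate at each i in [0,4]:
  i=0: ✓ (all of [1,1])
  i=1: ✓ (all of [2,2])
  i=2: ✓ (all of [3,3])
  i=3: ✓ (all of [4,4])
  i=4: ✓ (all of [5,5])
Positions where it holds: {0, 1, 2, 3, 4} → 5.

5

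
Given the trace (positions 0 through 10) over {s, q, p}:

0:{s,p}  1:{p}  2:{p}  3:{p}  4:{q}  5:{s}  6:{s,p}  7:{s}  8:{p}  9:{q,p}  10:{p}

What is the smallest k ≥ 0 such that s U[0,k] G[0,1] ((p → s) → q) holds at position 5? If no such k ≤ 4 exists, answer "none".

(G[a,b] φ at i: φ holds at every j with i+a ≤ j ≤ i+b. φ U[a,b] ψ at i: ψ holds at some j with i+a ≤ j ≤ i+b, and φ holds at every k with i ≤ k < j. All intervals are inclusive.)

Need earliest j ≥ 5 with G[0,1] ((p → s) → q), and s at every k in [5,j-1].
  j=5: rhs fails.
  j=6: rhs fails.
  j=7: rhs fails.
  j=8: rhs holds; lhs holds on [5,7]. k = 3.

3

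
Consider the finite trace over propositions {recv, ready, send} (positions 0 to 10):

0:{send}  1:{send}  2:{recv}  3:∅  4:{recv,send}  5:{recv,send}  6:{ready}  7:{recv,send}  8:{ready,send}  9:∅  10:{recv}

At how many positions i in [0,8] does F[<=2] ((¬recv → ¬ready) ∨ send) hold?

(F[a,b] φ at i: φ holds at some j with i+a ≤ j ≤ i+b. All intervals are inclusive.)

9

Evaluate at each i in [0,8]:
  i=0: ✓ (witness j=0)
  i=1: ✓ (witness j=1)
  i=2: ✓ (witness j=2)
  i=3: ✓ (witness j=3)
  i=4: ✓ (witness j=4)
  i=5: ✓ (witness j=5)
  i=6: ✓ (witness j=7)
  i=7: ✓ (witness j=7)
  i=8: ✓ (witness j=8)
Positions where it holds: {0, 1, 2, 3, 4, 5, 6, 7, 8} → 9.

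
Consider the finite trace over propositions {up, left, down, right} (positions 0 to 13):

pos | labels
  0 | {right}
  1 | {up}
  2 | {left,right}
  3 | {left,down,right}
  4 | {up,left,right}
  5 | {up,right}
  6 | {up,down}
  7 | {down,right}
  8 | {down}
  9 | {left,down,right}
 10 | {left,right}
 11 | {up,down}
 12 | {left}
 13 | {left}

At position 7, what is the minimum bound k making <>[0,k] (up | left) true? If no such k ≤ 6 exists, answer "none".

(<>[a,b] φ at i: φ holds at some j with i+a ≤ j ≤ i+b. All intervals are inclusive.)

Scan j = 7,8,… for (up | left):
  j=7: fails
  j=8: fails
  j=9: holds
First hit at j=9, so smallest k = 9-7 = 2.

2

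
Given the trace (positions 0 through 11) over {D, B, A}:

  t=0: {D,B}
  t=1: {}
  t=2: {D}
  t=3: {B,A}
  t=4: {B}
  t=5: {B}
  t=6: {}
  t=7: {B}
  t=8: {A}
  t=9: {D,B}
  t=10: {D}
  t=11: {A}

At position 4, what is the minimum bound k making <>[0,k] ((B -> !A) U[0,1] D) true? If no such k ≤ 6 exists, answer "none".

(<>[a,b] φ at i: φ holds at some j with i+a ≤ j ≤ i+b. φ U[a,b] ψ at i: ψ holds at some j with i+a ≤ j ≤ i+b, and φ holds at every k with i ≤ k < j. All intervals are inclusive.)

Scan j = 4,5,… for ((B -> !A) U[0,1] D):
  j=4: fails
  j=5: fails
  j=6: fails
  j=7: fails
  j=8: holds
First hit at j=8, so smallest k = 8-4 = 4.

4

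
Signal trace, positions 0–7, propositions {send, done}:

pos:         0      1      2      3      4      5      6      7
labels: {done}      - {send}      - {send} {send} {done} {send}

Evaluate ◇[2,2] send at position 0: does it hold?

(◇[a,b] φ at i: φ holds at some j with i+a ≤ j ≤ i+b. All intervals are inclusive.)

Holds

Check send at each j in [2,2]:
  j=2: true
Found at j=2 → formula holds.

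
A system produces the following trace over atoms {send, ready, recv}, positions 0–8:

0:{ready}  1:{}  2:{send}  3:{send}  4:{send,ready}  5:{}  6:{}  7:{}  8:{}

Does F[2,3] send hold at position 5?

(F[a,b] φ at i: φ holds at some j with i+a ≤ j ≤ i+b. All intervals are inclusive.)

No

Check send at each j in [7,8]:
  j=7: false
  j=8: false
No position in the window satisfies it → formula fails.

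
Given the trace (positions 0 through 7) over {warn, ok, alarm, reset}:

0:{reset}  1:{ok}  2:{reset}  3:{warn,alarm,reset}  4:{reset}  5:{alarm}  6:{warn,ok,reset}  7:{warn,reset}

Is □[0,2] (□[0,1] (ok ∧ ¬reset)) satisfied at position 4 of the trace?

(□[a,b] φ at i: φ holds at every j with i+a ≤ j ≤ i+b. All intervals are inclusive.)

Does not hold

Check □[0,1] (ok ∧ ¬reset) at every j in [4,6]:
  j=4: fails at 4
  j=5: fails at 5
  j=6: fails at 6
Fails at j=4 → formula fails.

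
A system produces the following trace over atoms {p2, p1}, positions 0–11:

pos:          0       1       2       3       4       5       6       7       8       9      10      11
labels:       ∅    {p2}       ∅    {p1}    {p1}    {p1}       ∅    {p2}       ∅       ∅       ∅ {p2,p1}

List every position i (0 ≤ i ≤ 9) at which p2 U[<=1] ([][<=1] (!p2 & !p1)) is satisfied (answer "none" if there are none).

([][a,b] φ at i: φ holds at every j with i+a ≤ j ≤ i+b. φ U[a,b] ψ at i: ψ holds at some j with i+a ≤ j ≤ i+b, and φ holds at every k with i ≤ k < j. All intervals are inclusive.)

Evaluate at each i in [0,9]:
  i=0: ✗ (no rhs in [0,1])
  i=1: ✗ (no rhs in [1,2])
  i=2: ✗ (no rhs in [2,3])
  i=3: ✗ (no rhs in [3,4])
  i=4: ✗ (no rhs in [4,5])
  i=5: ✗ (no rhs in [5,6])
  i=6: ✗ (no rhs in [6,7])
  i=7: ✓ (rhs at j=8; lhs holds on [7,7])
  i=8: ✓ (rhs at j=8)
  i=9: ✓ (rhs at j=9)

7, 8, 9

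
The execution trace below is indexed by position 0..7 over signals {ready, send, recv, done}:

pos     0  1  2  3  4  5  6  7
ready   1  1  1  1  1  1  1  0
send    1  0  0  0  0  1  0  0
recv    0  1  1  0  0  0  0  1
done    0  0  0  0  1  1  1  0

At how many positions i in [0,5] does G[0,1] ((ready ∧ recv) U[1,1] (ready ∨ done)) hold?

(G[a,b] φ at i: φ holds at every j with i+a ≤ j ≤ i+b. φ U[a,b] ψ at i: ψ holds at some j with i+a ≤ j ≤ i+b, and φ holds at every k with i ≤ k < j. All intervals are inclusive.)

1

Evaluate at each i in [0,5]:
  i=0: ✗ (fails at j=0)
  i=1: ✓ (all of [1,2])
  i=2: ✗ (fails at j=3)
  i=3: ✗ (fails at j=3)
  i=4: ✗ (fails at j=4)
  i=5: ✗ (fails at j=5)
Positions where it holds: {1} → 1.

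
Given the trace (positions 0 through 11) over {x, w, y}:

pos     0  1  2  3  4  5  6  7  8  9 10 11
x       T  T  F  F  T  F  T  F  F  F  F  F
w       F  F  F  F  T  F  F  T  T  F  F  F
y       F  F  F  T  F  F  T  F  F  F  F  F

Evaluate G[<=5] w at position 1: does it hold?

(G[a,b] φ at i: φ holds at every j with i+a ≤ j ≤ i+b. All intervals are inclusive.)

No

Check w at every j in [1,6]:
  j=1: false
  j=2: false
  j=3: false
  j=4: true
  j=5: false
  j=6: false
Fails at j=1 → formula fails.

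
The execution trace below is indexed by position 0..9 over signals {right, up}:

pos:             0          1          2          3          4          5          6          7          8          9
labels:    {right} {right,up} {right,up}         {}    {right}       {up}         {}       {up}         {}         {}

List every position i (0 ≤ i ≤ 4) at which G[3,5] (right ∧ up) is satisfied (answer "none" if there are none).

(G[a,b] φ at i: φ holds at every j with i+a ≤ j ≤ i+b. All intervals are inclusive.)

none

Evaluate at each i in [0,4]:
  i=0: ✗ (fails at j=3)
  i=1: ✗ (fails at j=4)
  i=2: ✗ (fails at j=5)
  i=3: ✗ (fails at j=6)
  i=4: ✗ (fails at j=7)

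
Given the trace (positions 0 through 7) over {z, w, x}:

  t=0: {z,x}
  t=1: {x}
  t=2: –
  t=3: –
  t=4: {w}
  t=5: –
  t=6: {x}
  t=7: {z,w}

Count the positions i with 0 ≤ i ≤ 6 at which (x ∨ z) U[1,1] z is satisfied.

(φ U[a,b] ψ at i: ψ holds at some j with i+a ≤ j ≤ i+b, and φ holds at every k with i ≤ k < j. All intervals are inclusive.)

Evaluate at each i in [0,6]:
  i=0: ✗ (no rhs in [1,1])
  i=1: ✗ (no rhs in [2,2])
  i=2: ✗ (no rhs in [3,3])
  i=3: ✗ (no rhs in [4,4])
  i=4: ✗ (no rhs in [5,5])
  i=5: ✗ (no rhs in [6,6])
  i=6: ✓ (rhs at j=7; lhs holds on [6,6])
Positions where it holds: {6} → 1.

1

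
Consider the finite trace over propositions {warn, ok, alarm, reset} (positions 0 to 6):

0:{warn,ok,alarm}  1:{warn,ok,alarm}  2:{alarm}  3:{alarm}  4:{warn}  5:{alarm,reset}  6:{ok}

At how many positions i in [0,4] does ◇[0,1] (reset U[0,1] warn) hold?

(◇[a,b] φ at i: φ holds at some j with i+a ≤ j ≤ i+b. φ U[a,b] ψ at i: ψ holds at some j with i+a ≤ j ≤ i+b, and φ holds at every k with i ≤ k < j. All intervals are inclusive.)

Evaluate at each i in [0,4]:
  i=0: ✓ (witness j=0)
  i=1: ✓ (witness j=1)
  i=2: ✗ (none in [2,3])
  i=3: ✓ (witness j=4)
  i=4: ✓ (witness j=4)
Positions where it holds: {0, 1, 3, 4} → 4.

4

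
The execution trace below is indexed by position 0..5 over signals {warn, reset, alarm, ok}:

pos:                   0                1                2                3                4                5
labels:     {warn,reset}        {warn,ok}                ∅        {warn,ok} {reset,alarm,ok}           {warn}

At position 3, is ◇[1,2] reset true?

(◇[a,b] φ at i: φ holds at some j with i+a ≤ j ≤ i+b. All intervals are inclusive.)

Check reset at each j in [4,5]:
  j=4: true
  j=5: false
Found at j=4 → formula holds.

Yes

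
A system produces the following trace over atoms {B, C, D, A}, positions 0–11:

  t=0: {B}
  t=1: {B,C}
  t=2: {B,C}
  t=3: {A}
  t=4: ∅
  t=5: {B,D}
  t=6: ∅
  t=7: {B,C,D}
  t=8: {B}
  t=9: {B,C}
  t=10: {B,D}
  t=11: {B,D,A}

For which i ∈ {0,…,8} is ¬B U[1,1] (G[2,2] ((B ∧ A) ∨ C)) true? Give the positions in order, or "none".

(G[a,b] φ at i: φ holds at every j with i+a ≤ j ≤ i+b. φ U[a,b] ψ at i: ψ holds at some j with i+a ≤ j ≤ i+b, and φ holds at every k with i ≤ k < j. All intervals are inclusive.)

4, 6

Evaluate at each i in [0,8]:
  i=0: ✗ (no rhs in [1,1])
  i=1: ✗ (no rhs in [2,2])
  i=2: ✗ (no rhs in [3,3])
  i=3: ✗ (no rhs in [4,4])
  i=4: ✓ (rhs at j=5; lhs holds on [4,4])
  i=5: ✗ (no rhs in [6,6])
  i=6: ✓ (rhs at j=7; lhs holds on [6,6])
  i=7: ✗ (no rhs in [8,8])
  i=8: ✗ (lhs fails at k=8 before rhs at j=9)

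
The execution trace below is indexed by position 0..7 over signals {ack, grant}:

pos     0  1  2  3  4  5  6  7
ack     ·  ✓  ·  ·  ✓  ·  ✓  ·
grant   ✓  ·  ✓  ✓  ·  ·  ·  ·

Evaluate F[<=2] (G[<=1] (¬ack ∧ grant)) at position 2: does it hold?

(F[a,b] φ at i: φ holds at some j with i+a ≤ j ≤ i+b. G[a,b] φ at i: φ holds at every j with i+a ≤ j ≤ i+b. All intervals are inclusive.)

Holds

Check G[<=1] (¬ack ∧ grant) at each j in [2,4]:
  j=2: holds on [2,3]
  j=3: fails at 4
  j=4: fails at 4
Found at j=2 → formula holds.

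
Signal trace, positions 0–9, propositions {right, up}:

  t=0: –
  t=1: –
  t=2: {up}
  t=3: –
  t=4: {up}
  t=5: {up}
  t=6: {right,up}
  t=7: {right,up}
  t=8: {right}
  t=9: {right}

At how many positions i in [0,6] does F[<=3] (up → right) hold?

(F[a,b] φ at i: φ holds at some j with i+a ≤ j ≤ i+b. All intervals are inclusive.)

7

Evaluate at each i in [0,6]:
  i=0: ✓ (witness j=0)
  i=1: ✓ (witness j=1)
  i=2: ✓ (witness j=3)
  i=3: ✓ (witness j=3)
  i=4: ✓ (witness j=6)
  i=5: ✓ (witness j=6)
  i=6: ✓ (witness j=6)
Positions where it holds: {0, 1, 2, 3, 4, 5, 6} → 7.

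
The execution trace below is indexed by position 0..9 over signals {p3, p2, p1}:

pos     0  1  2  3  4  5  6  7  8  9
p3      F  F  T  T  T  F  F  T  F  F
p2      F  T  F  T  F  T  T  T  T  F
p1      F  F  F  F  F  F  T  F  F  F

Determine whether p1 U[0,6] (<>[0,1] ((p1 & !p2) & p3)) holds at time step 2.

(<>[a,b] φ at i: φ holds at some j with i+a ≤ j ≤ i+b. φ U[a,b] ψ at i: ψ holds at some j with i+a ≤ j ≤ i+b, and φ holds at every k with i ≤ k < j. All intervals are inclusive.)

Need some j in [2,8] with <>[0,1] ((p1 & !p2) & p3), and p1 at every k in [2,j-1].
  j=2: <>[0,1] ((p1 & !p2) & p3) — fails (none in [2,3]).
  j=3: <>[0,1] ((p1 & !p2) & p3) — fails (none in [3,4]).
  j=4: <>[0,1] ((p1 & !p2) & p3) — fails (none in [4,5]).
  j=5: <>[0,1] ((p1 & !p2) & p3) — fails (none in [5,6]).
  j=6: <>[0,1] ((p1 & !p2) & p3) — fails (none in [6,7]).
  j=7: <>[0,1] ((p1 & !p2) & p3) — fails (none in [7,8]).
  j=8: <>[0,1] ((p1 & !p2) & p3) — fails (none in [8,9]).
No j in the window works → until fails.

False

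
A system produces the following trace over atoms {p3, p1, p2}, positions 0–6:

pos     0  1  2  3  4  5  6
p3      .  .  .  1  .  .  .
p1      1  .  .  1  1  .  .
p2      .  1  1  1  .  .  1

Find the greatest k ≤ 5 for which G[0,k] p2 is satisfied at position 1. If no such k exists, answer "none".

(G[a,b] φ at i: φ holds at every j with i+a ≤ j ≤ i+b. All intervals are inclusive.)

2

p2 must hold from j=1 onward; find where it first fails.
  j=1: holds
  j=2: holds
  j=3: holds
  j=4: fails
Holds on [1,3], so largest k = 2.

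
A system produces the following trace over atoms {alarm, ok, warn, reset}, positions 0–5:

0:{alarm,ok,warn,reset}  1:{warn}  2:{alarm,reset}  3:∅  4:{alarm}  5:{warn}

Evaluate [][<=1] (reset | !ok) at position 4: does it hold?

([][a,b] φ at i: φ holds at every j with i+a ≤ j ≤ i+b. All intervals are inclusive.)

Check (reset | !ok) at every j in [4,5]:
  j=4: true
  j=5: true
All positions satisfy it → formula holds.

True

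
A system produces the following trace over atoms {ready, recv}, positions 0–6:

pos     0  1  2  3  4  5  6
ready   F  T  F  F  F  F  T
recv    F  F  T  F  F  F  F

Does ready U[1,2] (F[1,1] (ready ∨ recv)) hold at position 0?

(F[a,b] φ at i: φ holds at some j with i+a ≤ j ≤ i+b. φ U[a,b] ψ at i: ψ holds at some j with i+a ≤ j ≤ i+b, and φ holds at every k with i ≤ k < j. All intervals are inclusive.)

Need some j in [1,2] with F[1,1] (ready ∨ recv), and ready at every k in [0,j-1].
  j=1: F[1,1] (ready ∨ recv) holds, but ready fails at k=0 → not this j.
  j=2: F[1,1] (ready ∨ recv) — fails (none in [3,3]).
No j in the window works → until fails.

Does not hold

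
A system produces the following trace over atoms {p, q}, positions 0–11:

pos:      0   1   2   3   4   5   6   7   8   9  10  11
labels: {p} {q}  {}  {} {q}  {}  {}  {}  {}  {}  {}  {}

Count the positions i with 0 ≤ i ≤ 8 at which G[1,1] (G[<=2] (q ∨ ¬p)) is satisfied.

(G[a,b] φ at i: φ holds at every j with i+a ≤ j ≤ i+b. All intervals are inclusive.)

Evaluate at each i in [0,8]:
  i=0: ✓ (all of [1,1])
  i=1: ✓ (all of [2,2])
  i=2: ✓ (all of [3,3])
  i=3: ✓ (all of [4,4])
  i=4: ✓ (all of [5,5])
  i=5: ✓ (all of [6,6])
  i=6: ✓ (all of [7,7])
  i=7: ✓ (all of [8,8])
  i=8: ✓ (all of [9,9])
Positions where it holds: {0, 1, 2, 3, 4, 5, 6, 7, 8} → 9.

9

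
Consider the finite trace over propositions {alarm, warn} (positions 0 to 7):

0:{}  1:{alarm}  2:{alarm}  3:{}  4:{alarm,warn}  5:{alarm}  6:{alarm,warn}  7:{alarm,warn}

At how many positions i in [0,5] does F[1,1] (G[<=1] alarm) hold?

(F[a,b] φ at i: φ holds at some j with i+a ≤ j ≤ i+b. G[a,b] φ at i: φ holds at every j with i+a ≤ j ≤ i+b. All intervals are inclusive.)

Evaluate at each i in [0,5]:
  i=0: ✓ (witness j=1)
  i=1: ✗ (none in [2,2])
  i=2: ✗ (none in [3,3])
  i=3: ✓ (witness j=4)
  i=4: ✓ (witness j=5)
  i=5: ✓ (witness j=6)
Positions where it holds: {0, 3, 4, 5} → 4.

4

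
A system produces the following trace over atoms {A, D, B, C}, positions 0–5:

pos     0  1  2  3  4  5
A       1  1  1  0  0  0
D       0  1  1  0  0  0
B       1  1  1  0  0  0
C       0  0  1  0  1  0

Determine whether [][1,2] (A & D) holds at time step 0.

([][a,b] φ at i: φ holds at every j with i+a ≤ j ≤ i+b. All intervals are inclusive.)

Check (A & D) at every j in [1,2]:
  j=1: true
  j=2: true
All positions satisfy it → formula holds.

True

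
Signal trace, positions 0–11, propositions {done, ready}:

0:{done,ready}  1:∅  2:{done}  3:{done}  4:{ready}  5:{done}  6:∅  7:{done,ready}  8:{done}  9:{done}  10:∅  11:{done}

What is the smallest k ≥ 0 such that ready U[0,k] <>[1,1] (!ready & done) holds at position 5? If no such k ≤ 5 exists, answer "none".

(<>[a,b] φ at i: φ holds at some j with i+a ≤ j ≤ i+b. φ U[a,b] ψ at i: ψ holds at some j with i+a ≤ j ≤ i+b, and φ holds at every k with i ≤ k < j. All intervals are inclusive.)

none

Need earliest j ≥ 5 with <>[1,1] (!ready & done), and ready at every k in [5,j-1].
  j=5: rhs fails.
  j=6: rhs fails.
  j=7: rhs holds but lhs fails at k=5.
  j=8: rhs holds but lhs fails at k=5.
  j=9: rhs fails.
  j=10: rhs holds but lhs fails at k=5.
No witness within the range → none.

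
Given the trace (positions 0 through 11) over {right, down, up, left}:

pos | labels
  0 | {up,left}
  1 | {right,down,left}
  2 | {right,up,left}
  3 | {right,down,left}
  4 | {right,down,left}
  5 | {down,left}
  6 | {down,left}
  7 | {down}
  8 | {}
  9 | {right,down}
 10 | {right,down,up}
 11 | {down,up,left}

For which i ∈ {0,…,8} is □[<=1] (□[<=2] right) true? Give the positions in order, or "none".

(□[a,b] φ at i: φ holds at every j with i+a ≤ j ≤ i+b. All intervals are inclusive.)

Evaluate at each i in [0,8]:
  i=0: ✗ (fails at j=0)
  i=1: ✓ (all of [1,2])
  i=2: ✗ (fails at j=3)
  i=3: ✗ (fails at j=3)
  i=4: ✗ (fails at j=4)
  i=5: ✗ (fails at j=5)
  i=6: ✗ (fails at j=6)
  i=7: ✗ (fails at j=7)
  i=8: ✗ (fails at j=8)

1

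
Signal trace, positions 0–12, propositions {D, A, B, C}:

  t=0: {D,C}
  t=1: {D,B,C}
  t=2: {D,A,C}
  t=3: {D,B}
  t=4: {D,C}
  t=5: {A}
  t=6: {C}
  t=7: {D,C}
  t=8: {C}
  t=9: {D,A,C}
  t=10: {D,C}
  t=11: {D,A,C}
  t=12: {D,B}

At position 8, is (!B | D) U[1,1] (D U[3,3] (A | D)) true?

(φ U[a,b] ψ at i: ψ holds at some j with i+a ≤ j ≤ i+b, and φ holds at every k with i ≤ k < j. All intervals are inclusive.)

Need some j in [9,9] with (D U[3,3] (A | D)), and (!B | D) at every k in [8,j-1].
  j=9: (D U[3,3] (A | D)) holds; (!B | D) holds at every k in [8,8] → satisfied.

Holds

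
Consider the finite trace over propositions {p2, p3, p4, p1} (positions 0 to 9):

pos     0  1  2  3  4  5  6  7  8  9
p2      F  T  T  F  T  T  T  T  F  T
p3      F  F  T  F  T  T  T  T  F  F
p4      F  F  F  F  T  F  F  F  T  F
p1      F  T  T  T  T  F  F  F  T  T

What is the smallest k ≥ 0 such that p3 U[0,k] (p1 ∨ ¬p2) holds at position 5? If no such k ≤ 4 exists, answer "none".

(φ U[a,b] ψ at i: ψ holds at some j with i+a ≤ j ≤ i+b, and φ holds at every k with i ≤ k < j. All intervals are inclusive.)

3

Need earliest j ≥ 5 with (p1 ∨ ¬p2), and p3 at every k in [5,j-1].
  j=5: rhs fails.
  j=6: rhs fails.
  j=7: rhs fails.
  j=8: rhs holds; lhs holds on [5,7]. k = 3.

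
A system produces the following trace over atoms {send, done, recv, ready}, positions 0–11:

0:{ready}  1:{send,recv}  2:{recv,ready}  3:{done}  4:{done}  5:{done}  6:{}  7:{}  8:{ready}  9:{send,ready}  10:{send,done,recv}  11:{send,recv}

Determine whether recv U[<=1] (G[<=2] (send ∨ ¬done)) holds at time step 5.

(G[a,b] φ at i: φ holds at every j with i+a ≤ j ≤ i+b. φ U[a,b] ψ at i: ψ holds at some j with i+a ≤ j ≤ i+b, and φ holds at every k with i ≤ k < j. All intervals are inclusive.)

Need some j in [5,6] with G[<=2] (send ∨ ¬done), and recv at every k in [5,j-1].
  j=5: G[<=2] (send ∨ ¬done) — fails at 5.
  j=6: G[<=2] (send ∨ ¬done) holds, but recv fails at k=5 → not this j.
No j in the window works → until fails.

False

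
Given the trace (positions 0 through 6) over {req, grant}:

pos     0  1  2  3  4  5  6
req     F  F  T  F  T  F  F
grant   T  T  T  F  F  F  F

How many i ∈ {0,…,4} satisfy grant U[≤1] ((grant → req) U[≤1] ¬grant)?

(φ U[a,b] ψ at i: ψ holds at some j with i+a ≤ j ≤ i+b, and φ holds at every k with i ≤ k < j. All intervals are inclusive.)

4

Evaluate at each i in [0,4]:
  i=0: ✗ (no rhs in [0,1])
  i=1: ✓ (rhs at j=2; lhs holds on [1,1])
  i=2: ✓ (rhs at j=2)
  i=3: ✓ (rhs at j=3)
  i=4: ✓ (rhs at j=4)
Positions where it holds: {1, 2, 3, 4} → 4.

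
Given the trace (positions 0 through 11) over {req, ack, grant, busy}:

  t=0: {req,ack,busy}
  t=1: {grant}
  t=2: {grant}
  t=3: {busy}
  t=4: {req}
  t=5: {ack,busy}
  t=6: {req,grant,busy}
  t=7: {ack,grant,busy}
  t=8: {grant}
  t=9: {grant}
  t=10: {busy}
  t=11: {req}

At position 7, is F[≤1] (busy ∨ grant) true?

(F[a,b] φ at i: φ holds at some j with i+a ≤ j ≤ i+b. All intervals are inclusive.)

Check (busy ∨ grant) at each j in [7,8]:
  j=7: true
  j=8: true
Found at j=7 → formula holds.

True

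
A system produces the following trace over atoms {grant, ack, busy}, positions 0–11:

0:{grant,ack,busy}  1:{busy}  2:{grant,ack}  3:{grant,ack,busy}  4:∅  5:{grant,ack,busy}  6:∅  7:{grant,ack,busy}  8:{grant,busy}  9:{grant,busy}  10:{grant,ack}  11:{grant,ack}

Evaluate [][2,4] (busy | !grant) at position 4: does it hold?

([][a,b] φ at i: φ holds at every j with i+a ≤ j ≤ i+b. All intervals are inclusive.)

Check (busy | !grant) at every j in [6,8]:
  j=6: true
  j=7: true
  j=8: true
All positions satisfy it → formula holds.

Yes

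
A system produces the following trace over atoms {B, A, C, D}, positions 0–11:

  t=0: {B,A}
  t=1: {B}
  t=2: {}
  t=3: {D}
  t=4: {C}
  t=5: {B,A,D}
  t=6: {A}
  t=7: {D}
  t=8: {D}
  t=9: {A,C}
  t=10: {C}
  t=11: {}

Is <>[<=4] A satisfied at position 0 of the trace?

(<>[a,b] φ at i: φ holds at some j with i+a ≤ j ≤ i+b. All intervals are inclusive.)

True

Check A at each j in [0,4]:
  j=0: true
  j=1: false
  j=2: false
  j=3: false
  j=4: false
Found at j=0 → formula holds.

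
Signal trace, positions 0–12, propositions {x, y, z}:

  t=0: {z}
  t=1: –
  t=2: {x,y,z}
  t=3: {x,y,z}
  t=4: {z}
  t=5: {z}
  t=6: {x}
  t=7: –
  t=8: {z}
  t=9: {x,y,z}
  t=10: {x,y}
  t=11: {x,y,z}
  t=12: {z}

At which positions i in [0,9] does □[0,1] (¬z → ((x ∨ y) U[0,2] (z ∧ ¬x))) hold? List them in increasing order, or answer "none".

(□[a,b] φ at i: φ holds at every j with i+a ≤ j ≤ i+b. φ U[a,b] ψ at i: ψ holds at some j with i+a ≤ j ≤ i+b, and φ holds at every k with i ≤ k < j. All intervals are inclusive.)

Evaluate at each i in [0,9]:
  i=0: ✗ (fails at j=1)
  i=1: ✗ (fails at j=1)
  i=2: ✓ (all of [2,3])
  i=3: ✓ (all of [3,4])
  i=4: ✓ (all of [4,5])
  i=5: ✗ (fails at j=6)
  i=6: ✗ (fails at j=6)
  i=7: ✗ (fails at j=7)
  i=8: ✓ (all of [8,9])
  i=9: ✓ (all of [9,10])

2, 3, 4, 8, 9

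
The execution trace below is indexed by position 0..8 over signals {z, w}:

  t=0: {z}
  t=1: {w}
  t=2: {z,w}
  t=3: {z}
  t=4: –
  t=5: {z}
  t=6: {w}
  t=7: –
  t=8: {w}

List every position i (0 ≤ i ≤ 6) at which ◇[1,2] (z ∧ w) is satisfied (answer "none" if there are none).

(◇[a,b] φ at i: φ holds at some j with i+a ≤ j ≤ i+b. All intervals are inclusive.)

Evaluate at each i in [0,6]:
  i=0: ✓ (witness j=2)
  i=1: ✓ (witness j=2)
  i=2: ✗ (none in [3,4])
  i=3: ✗ (none in [4,5])
  i=4: ✗ (none in [5,6])
  i=5: ✗ (none in [6,7])
  i=6: ✗ (none in [7,8])

0, 1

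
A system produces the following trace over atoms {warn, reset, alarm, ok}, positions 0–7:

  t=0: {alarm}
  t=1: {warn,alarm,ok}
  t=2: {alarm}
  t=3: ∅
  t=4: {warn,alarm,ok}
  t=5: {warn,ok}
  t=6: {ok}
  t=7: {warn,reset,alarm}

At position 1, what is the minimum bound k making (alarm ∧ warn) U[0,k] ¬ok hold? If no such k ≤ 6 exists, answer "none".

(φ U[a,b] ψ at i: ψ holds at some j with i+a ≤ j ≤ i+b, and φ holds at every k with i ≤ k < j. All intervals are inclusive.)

Need earliest j ≥ 1 with ¬ok, and (alarm ∧ warn) at every k in [1,j-1].
  j=1: rhs fails.
  j=2: rhs holds; lhs holds on [1,1]. k = 1.

1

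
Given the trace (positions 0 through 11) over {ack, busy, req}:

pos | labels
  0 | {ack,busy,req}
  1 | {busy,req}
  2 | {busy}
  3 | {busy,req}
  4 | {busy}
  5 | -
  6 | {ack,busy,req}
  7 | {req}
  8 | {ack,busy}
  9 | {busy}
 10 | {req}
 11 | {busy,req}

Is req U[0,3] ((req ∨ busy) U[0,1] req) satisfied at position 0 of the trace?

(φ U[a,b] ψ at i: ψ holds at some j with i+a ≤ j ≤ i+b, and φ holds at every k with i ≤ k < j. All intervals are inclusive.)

Holds

Need some j in [0,3] with ((req ∨ busy) U[0,1] req), and req at every k in [0,j-1].
  j=0: ((req ∨ busy) U[0,1] req) holds; no prefix to check → satisfied.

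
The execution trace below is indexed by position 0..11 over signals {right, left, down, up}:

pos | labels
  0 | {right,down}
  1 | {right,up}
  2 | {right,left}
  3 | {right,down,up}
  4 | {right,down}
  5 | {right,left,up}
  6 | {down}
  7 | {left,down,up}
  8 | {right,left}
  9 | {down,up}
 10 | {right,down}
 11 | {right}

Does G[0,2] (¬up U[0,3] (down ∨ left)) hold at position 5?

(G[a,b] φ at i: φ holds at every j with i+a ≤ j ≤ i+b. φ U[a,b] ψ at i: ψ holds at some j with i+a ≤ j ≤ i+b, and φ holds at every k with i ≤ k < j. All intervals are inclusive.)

Check (¬up U[0,3] (down ∨ left)) at every j in [5,7]:
  j=5: holds
  j=6: holds
  j=7: holds
All positions satisfy it → formula holds.

True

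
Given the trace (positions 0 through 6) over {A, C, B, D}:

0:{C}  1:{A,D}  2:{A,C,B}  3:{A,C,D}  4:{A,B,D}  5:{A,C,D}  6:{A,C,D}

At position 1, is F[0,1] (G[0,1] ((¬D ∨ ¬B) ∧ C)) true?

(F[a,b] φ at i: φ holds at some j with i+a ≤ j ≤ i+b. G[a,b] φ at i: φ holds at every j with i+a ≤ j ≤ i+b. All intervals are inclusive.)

Check G[0,1] ((¬D ∨ ¬B) ∧ C) at each j in [1,2]:
  j=1: fails at 1
  j=2: holds on [2,3]
Found at j=2 → formula holds.

Holds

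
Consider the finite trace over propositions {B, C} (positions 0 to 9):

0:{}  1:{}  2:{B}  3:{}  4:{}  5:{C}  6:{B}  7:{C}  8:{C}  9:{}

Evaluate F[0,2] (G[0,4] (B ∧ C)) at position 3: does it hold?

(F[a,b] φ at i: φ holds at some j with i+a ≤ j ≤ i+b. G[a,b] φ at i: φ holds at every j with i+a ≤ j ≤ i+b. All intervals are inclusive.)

Check G[0,4] (B ∧ C) at each j in [3,5]:
  j=3: fails at 3
  j=4: fails at 4
  j=5: fails at 5
No position in the window satisfies it → formula fails.

Does not hold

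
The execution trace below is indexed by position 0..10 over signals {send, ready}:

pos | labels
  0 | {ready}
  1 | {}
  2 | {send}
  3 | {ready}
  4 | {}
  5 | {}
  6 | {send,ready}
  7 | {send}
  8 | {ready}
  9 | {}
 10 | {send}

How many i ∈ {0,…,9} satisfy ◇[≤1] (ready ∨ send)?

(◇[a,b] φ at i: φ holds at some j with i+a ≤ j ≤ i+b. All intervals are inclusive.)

Evaluate at each i in [0,9]:
  i=0: ✓ (witness j=0)
  i=1: ✓ (witness j=2)
  i=2: ✓ (witness j=2)
  i=3: ✓ (witness j=3)
  i=4: ✗ (none in [4,5])
  i=5: ✓ (witness j=6)
  i=6: ✓ (witness j=6)
  i=7: ✓ (witness j=7)
  i=8: ✓ (witness j=8)
  i=9: ✓ (witness j=10)
Positions where it holds: {0, 1, 2, 3, 5, 6, 7, 8, 9} → 9.

9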